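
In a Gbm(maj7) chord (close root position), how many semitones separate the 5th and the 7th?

4

Gbm(maj7) (Gb minor-major seventh) is spelled Gb Bbb Db F.
Db to F is a major third: 4 semitones.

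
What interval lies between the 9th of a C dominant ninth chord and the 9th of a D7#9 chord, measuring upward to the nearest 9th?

augmented 2nd

The 9th of C dominant ninth is D; the 9th of D7#9 is E#.
2 letter names make it a second; at 3 semitones (a half step wider than major) the quality is augmented.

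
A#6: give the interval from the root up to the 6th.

A#6 (A# major sixth): A#–C##–E#–F##.
The root is A# and the 6th is F##.
Counting 6 letters and 9 half steps from A# gives a major sixth.

major sixth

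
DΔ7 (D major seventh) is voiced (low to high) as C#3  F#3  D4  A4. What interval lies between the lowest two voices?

Those voices are C#3 and F#3.
Counting 4 letters and 5 half steps from C# gives a perfect fourth.

perfect fourth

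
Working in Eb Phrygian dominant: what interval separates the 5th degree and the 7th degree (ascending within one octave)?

Eb phrygian dominant: Eb Fb G Ab Bb Cb Db.
The 5th degree is Bb and the scale degree 7 is Db.
3 letter names make it a third; at 3 semitones (a half step narrower than major) the quality is minor.

minor third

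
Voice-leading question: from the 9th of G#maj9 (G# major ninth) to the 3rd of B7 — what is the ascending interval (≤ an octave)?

The 9th of G#maj9 (G# major ninth) is A#; the 3rd of B7 is D#.
From A# to D# is 5 semitones, exactly the perfect fourth.

perfect fourth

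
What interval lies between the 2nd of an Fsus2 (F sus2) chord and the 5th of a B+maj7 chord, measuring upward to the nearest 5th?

A7

The 2nd of Fsus2 (F sus2) is G; the 5th of B+maj7 is F𝄪.
7 letter names make it a seventh; at 12 semitones (a half step wider than major) the quality is augmented.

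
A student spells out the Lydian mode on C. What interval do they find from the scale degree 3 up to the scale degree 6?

C lydian: C D E F# G A B.
That puts E below A.
Counting 4 letters and 5 half steps from E gives a perfect fourth.

perfect fourth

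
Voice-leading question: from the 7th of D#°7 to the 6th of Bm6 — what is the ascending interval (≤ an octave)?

augmented 5th

The 7th of D#°7 is C; the 6th of Bm6 is G#.
5 letter names make it a fifth; at 8 semitones (a half step wider than perfect) the quality is augmented.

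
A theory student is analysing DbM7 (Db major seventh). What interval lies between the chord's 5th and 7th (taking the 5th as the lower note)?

major third

Spelling the chord: Db F Ab C.
The 5th is Ab and the 7th is C.
From Ab to C is 4 semitones, exactly the major third.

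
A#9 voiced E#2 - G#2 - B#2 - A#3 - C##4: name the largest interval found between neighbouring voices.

minor seventh

Adjacent intervals: E#2→G#2 = minor third; G#2→B#2 = major third; B#2→A#3 = minor seventh; A#3→C##4 = major third.
The largest is B#2 to A#3, a minor seventh (10 semitones).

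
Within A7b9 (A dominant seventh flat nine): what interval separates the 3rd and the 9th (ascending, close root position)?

diminished seventh

A dominant seventh flat nine: A C♯ E G B♭.
That puts C♯ below B♭.
7 letter names make it a seventh; at 9 semitones (a whole step narrower than major) the quality is diminished.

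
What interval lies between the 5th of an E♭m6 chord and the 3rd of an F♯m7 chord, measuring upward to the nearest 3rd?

The 5th of E♭m6 is B♭; the 3rd of F♯m7 is A.
B♭ up to A spans 7 letter names and 11 semitones — a major seventh.

M7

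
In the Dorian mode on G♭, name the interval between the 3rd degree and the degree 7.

The scale runs G♭ A♭ B𝄫 C♭ D♭ E♭ F♭.
3rd degree = B𝄫; 7th degree = F♭.
From B𝄫 to F♭ is 7 semitones, exactly the perfect fifth.

perfect fifth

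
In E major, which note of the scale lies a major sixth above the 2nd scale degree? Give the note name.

The scale is E F# G# A B C# D#.
The 2nd scale degree is F#; a major sixth above that is D# — scale degree 7.

D#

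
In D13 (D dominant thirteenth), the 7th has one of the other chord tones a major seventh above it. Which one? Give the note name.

B

D13 is spelled D–F#–A–C–E–B.
The 7th is C. A major seventh above C is B.
B is the chord's 13th.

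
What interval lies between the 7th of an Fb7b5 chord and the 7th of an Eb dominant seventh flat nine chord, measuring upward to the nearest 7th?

major seventh

The 7th of Fb7b5 is Ebb; the 7th of Eb dominant seventh flat nine is Db.
Ebb up to Db spans 7 letter names and 11 semitones — a major seventh.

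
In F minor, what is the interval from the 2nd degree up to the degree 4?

F natural minor: F G Ab Bb C Db Eb.
2nd degree = G; 4th degree = Bb.
3 letter names make it a third; at 3 semitones (a half step narrower than major) the quality is minor.

minor third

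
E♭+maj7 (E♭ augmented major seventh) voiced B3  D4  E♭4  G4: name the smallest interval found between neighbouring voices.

m2

Adjacent intervals: B3→D4 = minor third; D4→E♭4 = minor second; E♭4→G4 = major third.
The smallest is D4 to E♭4, a minor second (1 semitone).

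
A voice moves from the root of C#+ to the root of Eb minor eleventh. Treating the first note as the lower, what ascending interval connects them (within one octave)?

diminished third

The root of C#+ is C#; the root of Eb minor eleventh is Eb.
3 letter names make it a third; at 2 semitones (a whole step narrower than major) the quality is diminished.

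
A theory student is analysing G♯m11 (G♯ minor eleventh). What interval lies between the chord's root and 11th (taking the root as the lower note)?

perfect 11th

G♯m11 is spelled G♯–B–D♯–F♯–A♯–C♯.
So we need the interval from G♯ up to C♯.
Counting 11 letters and 17 half steps from G♯ gives a perfect eleventh.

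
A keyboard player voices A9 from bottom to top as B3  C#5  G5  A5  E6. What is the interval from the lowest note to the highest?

perfect 18th

The outer voices are B3 and E6.
B up to E spans 18 letter names and 29 semitones — a perfect 18th.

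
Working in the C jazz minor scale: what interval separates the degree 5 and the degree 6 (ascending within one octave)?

major 2nd

The scale runs C D Eb F G A B.
Degree 5 = G; degree 6 = A.
Counting 2 letters and 2 half steps from G gives a major second.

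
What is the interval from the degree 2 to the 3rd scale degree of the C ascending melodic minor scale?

minor second

The scale runs C D Eb F G A B.
So we need the interval from D up to Eb.
D up to Eb is 1 semitone, a half step narrower than a major second, so the interval is minor.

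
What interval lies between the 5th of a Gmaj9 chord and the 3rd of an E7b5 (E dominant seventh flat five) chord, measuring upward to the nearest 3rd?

The 5th of Gmaj9 is D; the 3rd of E7b5 (E dominant seventh flat five) is G#.
From D to G#: 6 semitones over a fourth = augmented.

augmented fourth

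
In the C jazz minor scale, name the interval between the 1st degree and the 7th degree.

Spelling the C jazz minor scale: C D Eb F G A B.
So we need the interval from C up to B.
Counting 7 letters and 11 half steps from C gives a major seventh.

major seventh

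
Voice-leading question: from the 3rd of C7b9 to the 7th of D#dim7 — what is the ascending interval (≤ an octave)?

minor sixth

C7b9 has E as its 3rd, and D#dim7 has C as its 7th.
From E to C: 8 semitones over a sixth = minor.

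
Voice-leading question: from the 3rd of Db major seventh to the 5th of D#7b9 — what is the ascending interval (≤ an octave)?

Db major seventh has F as its 3rd, and D#7b9 has A# as its 5th.
From F to A#: 5 semitones over a third = augmented.

augmented third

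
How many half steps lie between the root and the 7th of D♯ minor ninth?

D♯ minor ninth is spelled D♯, F♯, A♯, C♯, E♯.
D♯ to C♯ is a minor seventh: 10 semitones.

10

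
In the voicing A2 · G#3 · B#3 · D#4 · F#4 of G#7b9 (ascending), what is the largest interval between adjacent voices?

major seventh

Adjacent intervals: A2→G#3 = major seventh; G#3→B#3 = major third; B#3→D#4 = minor third; D#4→F#4 = minor third.
The largest is A2 to G#3, a major seventh (11 semitones).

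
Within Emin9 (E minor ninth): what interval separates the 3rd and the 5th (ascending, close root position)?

M3

Em9 is spelled E G B D F♯.
The 3rd is G and the 5th is B.
Counting 3 letters and 4 half steps from G gives a major third.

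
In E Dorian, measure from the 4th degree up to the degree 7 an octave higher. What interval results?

The scale runs E F♯ G A B C♯ D.
So we need the interval from A up to D.
Counting 11 letters and 17 half steps from A gives a perfect eleventh.

perfect eleventh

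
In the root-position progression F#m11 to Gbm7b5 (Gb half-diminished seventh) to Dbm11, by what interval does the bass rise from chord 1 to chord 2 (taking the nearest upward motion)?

diminished second

The roots are F# and Gb.
F# up to Gb is 0 semitones, a whole step narrower than a major second, so the interval is diminished.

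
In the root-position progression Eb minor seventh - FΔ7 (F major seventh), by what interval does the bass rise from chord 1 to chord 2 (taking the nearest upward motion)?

major second

The roots are Eb and F.
Counting 2 letters and 2 half steps from Eb gives a major second.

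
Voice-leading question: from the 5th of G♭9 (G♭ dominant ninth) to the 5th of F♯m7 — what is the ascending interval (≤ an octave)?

augmented seventh

The 5th of G♭9 (G♭ dominant ninth) is D♭; the 5th of F♯m7 is C♯.
From D♭ to C♯: 12 semitones over a seventh = augmented.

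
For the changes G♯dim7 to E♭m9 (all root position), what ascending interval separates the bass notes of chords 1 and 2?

The roots are G♯ and E♭.
G♯ up to E♭ is 7 semitones, a whole step narrower than a major sixth, so the interval is diminished.

diminished sixth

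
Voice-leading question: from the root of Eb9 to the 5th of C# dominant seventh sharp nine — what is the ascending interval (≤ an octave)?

Eb9 has Eb as its root, and C# dominant seventh sharp nine has G# as its 5th.
Eb up to G# is 5 semitones, a half step wider than a major third, so the interval is augmented.

augmented third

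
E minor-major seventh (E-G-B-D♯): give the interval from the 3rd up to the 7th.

The 3rd is G and the 7th is D♯.
G up to D♯ is 8 semitones, a half step wider than a perfect fifth, so the interval is augmented.

augmented 5th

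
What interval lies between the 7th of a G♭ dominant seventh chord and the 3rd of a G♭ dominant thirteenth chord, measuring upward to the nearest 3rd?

G♭ dominant seventh has F♭ as its 7th, and G♭ dominant thirteenth has B♭ as its 3rd.
From F♭ to B♭: 6 semitones over a fourth = augmented.

A4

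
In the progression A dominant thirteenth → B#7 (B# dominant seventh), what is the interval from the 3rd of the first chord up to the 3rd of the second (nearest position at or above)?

A dominant thirteenth has C# as its 3rd, and B#7 (B# dominant seventh) has D## as its 3rd.
From C# to D##: 3 semitones over a second = augmented.

augmented second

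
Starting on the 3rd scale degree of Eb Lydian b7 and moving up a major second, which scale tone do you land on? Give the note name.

The scale is Eb F G A Bb C Db.
The 3rd scale degree is G; a major second above that is A — scale degree 4.

A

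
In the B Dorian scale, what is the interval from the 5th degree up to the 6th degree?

major second

B dorian: B C# D E F# G# A.
The 5th degree is F# and the 6th degree is G#.
F# up to G# spans 2 letter names and 2 semitones — a major second.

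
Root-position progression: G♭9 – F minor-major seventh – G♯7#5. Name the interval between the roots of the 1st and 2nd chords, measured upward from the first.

major seventh

The roots are G♭ and F.
G♭ up to F spans 7 letter names and 11 semitones — a major seventh.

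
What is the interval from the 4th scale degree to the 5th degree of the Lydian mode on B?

The scale runs B C♯ D♯ E♯ F♯ G♯ A♯.
So we need the interval from E♯ up to F♯.
E♯ up to F♯ is 1 semitone, a half step narrower than a major second, so the interval is minor.

minor second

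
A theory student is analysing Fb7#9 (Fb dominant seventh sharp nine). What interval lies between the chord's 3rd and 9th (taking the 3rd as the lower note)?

major seventh

The chord tones of Fb7#9 are Fb-Ab-Cb-Ebb-G.
So we need the interval from Ab up to G.
From Ab to G is 11 semitones, exactly the major seventh.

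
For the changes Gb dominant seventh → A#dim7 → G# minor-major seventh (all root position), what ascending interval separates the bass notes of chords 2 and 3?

The roots are A# and G#.
From A# to G#: 10 semitones over a seventh = minor.

minor 7th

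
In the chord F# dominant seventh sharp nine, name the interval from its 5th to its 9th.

augmented 5th

F#7#9: F# A# C# E G##.
So we need the interval from C# up to G##.
From C# to G##: 8 semitones over a fifth = augmented.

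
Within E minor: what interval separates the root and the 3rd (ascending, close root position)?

minor third

Spelling the chord: E-G-B.
That puts E below G.
From E to G: 3 semitones over a third = minor.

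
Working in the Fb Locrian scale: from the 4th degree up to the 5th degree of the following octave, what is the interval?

minor ninth

The scale runs Fb Gbb Abb Bbb Cbb Dbb Ebb.
That puts Bbb below Cbb.
9 letter names make it a ninth; at 13 semitones (a half step narrower than major) the quality is minor.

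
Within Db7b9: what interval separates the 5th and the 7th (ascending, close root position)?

The chord tones of Db dominant seventh flat nine are Db F Ab Cb Ebb.
That puts Ab below Cb.
Ab up to Cb is 3 semitones, a half step narrower than a major third, so the interval is minor.

minor 3rd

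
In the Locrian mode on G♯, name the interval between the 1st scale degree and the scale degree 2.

The scale runs G♯ A B C♯ D E F♯.
1st scale degree = G♯; degree 2 = A.
2 letter names make it a second; at 1 semitone (a half step narrower than major) the quality is minor.

m2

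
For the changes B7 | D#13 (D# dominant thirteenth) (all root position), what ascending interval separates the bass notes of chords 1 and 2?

The roots are B and D#.
From B to D# is 4 semitones, exactly the major third.

major third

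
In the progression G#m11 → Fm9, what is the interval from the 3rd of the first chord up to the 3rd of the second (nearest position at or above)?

The 3rd of G#m11 is B; the 3rd of Fm9 is Ab.
7 letter names make it a seventh; at 9 semitones (a whole step narrower than major) the quality is diminished.

diminished seventh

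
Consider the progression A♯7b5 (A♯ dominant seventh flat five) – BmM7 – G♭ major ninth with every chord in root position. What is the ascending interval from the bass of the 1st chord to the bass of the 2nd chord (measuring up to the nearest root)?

minor second

The roots are A♯ and B.
From A♯ to B: 1 semitone over a second = minor.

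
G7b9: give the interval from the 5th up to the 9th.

The chord tones of G7b9 are G-B-D-F-Ab.
That puts D below Ab.
D up to Ab is 6 semitones, a half step narrower than a perfect fifth, so the interval is diminished.

diminished fifth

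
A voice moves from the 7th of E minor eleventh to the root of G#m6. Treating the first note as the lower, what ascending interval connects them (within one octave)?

augmented fourth

E minor eleventh has D as its 7th, and G#m6 has G# as its root.
From D to G#: 6 semitones over a fourth = augmented.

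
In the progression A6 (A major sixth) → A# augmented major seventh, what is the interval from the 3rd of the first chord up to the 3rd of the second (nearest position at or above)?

A6 (A major sixth) has C# as its 3rd, and A# augmented major seventh has C## as its 3rd.
1 letter names make it a unison; at 1 semitone (a half step wider than perfect) the quality is augmented.

augmented unison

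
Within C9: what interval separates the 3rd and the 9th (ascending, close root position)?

minor 7th

Spelling the chord: C, E, G, B♭, D.
So we need the interval from E up to D.
7 letter names make it a seventh; at 10 semitones (a half step narrower than major) the quality is minor.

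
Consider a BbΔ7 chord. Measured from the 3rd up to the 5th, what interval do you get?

minor third

Bbmaj7 is spelled Bb D F A.
3rd = D; 5th = F.
From D to F: 3 semitones over a third = minor.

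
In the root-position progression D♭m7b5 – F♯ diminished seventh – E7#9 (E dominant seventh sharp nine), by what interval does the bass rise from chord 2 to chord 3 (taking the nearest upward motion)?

minor seventh

The roots are F♯ and E.
F♯ up to E is 10 semitones, a half step narrower than a major seventh, so the interval is minor.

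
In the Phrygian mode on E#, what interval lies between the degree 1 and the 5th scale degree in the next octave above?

Spelling the Phrygian mode on E#: E# F# G# A# B# C# D#.
Degree 1 = E#; 5th degree (up an octave) = B#.
E# up to B# spans 12 letter names and 19 semitones — a perfect twelfth.

perfect 12th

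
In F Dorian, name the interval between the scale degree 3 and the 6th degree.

The scale runs F G Ab Bb C D Eb.
The scale degree 3 is Ab and the 6th scale degree is D.
Ab up to D is 6 semitones, a half step wider than a perfect fourth, so the interval is augmented.

augmented fourth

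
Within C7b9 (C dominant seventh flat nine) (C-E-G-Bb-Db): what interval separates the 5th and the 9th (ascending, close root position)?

That puts G below Db.
G up to Db is 6 semitones, a half step narrower than a perfect fifth, so the interval is diminished.

diminished 5th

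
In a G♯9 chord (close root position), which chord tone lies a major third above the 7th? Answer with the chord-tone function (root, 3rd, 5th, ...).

The chord tones of G♯9 (G♯ dominant ninth) are G♯-B♯-D♯-F♯-A♯.
The 7th is F♯. A major third above F♯ is A♯.
A♯ is the chord's 9th.

9th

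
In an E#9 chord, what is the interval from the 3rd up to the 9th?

minor 7th

Spelling the chord: E#-G##-B#-D#-F##.
So we need the interval from G## up to F##.
G## up to F## is 10 semitones, a half step narrower than a major seventh, so the interval is minor.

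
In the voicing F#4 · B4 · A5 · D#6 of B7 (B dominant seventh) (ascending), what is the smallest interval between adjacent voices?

P4

Adjacent intervals: F#4→B4 = perfect fourth; B4→A5 = minor seventh; A5→D#6 = augmented fourth.
The smallest is F#4 to B4, a perfect fourth (5 semitones).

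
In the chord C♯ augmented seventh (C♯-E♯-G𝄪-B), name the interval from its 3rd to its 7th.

diminished fifth

So we need the interval from E♯ up to B.
5 letter names make it a fifth; at 6 semitones (a half step narrower than perfect) the quality is diminished.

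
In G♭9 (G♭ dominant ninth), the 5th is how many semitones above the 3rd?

3

G♭9 (G♭ dominant ninth) is spelled G♭, B♭, D♭, F♭, A♭.
B♭ to D♭ is a minor third: 3 semitones.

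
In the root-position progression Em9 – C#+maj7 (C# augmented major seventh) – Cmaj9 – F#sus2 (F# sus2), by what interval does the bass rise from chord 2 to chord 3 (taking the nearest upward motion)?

The roots are C# and C.
From C# to C: 11 semitones over an octave = diminished.

diminished 8th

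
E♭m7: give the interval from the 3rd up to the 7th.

Spelling the chord: E♭–G♭–B♭–D♭.
So we need the interval from G♭ up to D♭.
Counting 5 letters and 7 half steps from G♭ gives a perfect fifth.

P5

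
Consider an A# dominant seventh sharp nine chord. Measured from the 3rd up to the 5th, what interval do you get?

The chord tones of A# dominant seventh sharp nine are A# C## E# G# B##.
3rd = C##; 5th = E#.
From C## to E#: 3 semitones over a third = minor.

minor third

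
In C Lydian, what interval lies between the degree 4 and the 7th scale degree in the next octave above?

perfect eleventh

C lydian: C D E F♯ G A B.
Degree 4 = F♯; 7th degree (up an octave) = B.
Counting 11 letters and 17 half steps from F♯ gives a perfect eleventh.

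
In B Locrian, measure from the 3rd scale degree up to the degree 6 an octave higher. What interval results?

The scale runs B C D E F G A.
3rd scale degree = D; 6th degree (up an octave) = G.
From D to G is 17 semitones, exactly the perfect eleventh.

perfect eleventh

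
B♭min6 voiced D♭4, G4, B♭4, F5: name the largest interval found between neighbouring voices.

Adjacent intervals: D♭4→G4 = augmented fourth; G4→B♭4 = minor third; B♭4→F5 = perfect fifth.
The largest is B♭4 to F5, a perfect fifth (7 semitones).

perfect fifth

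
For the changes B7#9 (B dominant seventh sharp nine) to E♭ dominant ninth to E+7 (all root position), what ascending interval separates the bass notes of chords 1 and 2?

The roots are B and E♭.
4 letter names make it a fourth; at 4 semitones (a half step narrower than perfect) the quality is diminished.

d4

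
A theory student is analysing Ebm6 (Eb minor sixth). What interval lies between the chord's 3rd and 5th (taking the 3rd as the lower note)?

M3

The chord tones of Ebmin6 are Eb, Gb, Bb, C.
That puts Gb below Bb.
From Gb to Bb is 4 semitones, exactly the major third.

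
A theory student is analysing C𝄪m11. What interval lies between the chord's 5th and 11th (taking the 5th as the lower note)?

minor seventh

C𝄪m11 is spelled C𝄪-E♯-G𝄪-B♯-D𝄪-F𝄪.
That puts G𝄪 below F𝄪.
7 letter names make it a seventh; at 10 semitones (a half step narrower than major) the quality is minor.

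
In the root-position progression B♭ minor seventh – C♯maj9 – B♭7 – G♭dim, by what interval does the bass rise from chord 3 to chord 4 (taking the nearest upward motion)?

The roots are B♭ and G♭.
6 letter names make it a sixth; at 8 semitones (a half step narrower than major) the quality is minor.

minor sixth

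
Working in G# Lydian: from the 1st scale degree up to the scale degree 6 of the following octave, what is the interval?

major 13th

The scale runs G# A# B# C## D# E# F##.
1st scale degree = G#; 6th degree (up an octave) = E#.
Counting 13 letters and 21 half steps from G# gives a major thirteenth.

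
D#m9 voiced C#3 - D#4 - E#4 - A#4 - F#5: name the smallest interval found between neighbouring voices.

major second

Adjacent intervals: C#3→D#4 = major ninth; D#4→E#4 = major second; E#4→A#4 = perfect fourth; A#4→F#5 = minor sixth.
The smallest is D#4 to E#4, a major second (2 semitones).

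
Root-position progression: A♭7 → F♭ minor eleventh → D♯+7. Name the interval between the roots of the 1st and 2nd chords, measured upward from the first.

minor sixth

The roots are A♭ and F♭.
6 letter names make it a sixth; at 8 semitones (a half step narrower than major) the quality is minor.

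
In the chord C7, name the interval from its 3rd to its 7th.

C dominant seventh is spelled C, E, G, Bb.
That puts E below Bb.
E up to Bb is 6 semitones, a half step narrower than a perfect fifth, so the interval is diminished.

diminished fifth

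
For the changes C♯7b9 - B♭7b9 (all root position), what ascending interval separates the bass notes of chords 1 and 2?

diminished 7th

The roots are C♯ and B♭.
C♯ up to B♭ is 9 semitones, a whole step narrower than a major seventh, so the interval is diminished.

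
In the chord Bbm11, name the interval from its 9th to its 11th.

m3

The chord tones of Bbm11 (Bb minor eleventh) are Bb, Db, F, Ab, C, Eb.
So we need the interval from C up to Eb.
From C to Eb: 3 semitones over a third = minor.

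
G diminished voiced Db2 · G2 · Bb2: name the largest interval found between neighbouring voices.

augmented fourth

Adjacent intervals: Db2→G2 = augmented fourth; G2→Bb2 = minor third.
The largest is Db2 to G2, an augmented fourth (6 semitones).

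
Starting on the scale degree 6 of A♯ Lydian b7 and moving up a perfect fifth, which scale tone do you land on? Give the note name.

C##

The scale is A♯ B♯ C𝄪 D𝄪 E♯ F𝄪 G♯.
The scale degree 6 is F𝄪; a perfect fifth above that is C𝄪 — scale degree 3.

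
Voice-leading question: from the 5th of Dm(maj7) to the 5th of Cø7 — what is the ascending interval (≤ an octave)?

Dm(maj7) has A as its 5th, and Cø7 has Gb as its 5th.
7 letter names make it a seventh; at 9 semitones (a whole step narrower than major) the quality is diminished.

d7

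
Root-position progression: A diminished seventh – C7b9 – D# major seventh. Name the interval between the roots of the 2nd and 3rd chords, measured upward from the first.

The roots are C and D#.
C up to D# is 3 semitones, a half step wider than a major second, so the interval is augmented.

augmented second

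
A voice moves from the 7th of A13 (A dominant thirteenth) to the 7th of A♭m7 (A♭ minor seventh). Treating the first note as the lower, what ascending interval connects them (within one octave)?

diminished octave

A13 (A dominant thirteenth) has G as its 7th, and A♭m7 (A♭ minor seventh) has G♭ as its 7th.
8 letter names make it an octave; at 11 semitones (a half step narrower than perfect) the quality is diminished.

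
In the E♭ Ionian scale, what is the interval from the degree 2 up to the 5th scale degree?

perfect 4th

E♭ major: E♭ F G A♭ B♭ C D.
So we need the interval from F up to B♭.
Counting 4 letters and 5 half steps from F gives a perfect fourth.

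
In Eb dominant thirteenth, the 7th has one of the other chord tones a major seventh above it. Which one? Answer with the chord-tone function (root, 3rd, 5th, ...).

Eb13 is spelled Eb–G–Bb–Db–F–C.
The 7th is Db. A major seventh above Db is C.
C is the chord's 13th.

13th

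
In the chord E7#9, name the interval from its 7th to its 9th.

E7#9 (E dominant seventh sharp nine): E G# B D F##.
That puts D below F##.
From D to F##: 5 semitones over a third = augmented.

A3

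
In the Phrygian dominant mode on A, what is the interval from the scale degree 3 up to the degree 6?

diminished fourth

A phrygian dominant: A Bb C# D E F G.
The scale degree 3 is C# and the 6th degree is F.
C# up to F is 4 semitones, a half step narrower than a perfect fourth, so the interval is diminished.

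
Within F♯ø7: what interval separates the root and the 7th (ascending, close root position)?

F♯ø (F♯ half-diminished seventh) is spelled F♯ A C E.
That puts F♯ below E.
F♯ up to E is 10 semitones, a half step narrower than a major seventh, so the interval is minor.

minor seventh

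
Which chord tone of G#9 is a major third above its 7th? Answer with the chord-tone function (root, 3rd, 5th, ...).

9th

Spelling the chord: G#, B#, D#, F#, A#.
The 7th is F#. A major third above F# is A#.
A# is the chord's 9th.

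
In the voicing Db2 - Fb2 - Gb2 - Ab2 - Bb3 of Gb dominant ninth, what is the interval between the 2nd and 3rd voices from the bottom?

Those voices are Fb2 and Gb2.
Fb up to Gb spans 2 letter names and 2 semitones — a major second.

major second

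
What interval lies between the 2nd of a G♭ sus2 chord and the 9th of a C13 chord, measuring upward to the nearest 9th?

augmented 4th

The 2nd of G♭ sus2 is A♭; the 9th of C13 is D.
4 letter names make it a fourth; at 6 semitones (a half step wider than perfect) the quality is augmented.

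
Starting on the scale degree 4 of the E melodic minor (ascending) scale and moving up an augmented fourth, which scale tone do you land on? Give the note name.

D#

The scale is E F# G A B C# D#.
The scale degree 4 is A; an augmented fourth above that is D# — scale degree 7.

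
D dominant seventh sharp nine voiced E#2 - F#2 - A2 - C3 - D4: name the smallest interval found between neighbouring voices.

minor second

Adjacent intervals: E#2→F#2 = minor second; F#2→A2 = minor third; A2→C3 = minor third; C3→D4 = major ninth.
The smallest is E#2 to F#2, a minor second (1 semitone).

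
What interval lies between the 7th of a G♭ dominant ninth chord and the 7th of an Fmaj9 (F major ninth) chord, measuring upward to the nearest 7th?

augmented seventh

The 7th of G♭ dominant ninth is F♭; the 7th of Fmaj9 (F major ninth) is E.
F♭ up to E is 12 semitones, a half step wider than a major seventh, so the interval is augmented.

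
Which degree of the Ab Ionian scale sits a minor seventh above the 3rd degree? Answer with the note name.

The scale is Ab Bb C Db Eb F G.
The 3rd degree is C; a minor seventh above that is Bb — scale degree 2.

Bb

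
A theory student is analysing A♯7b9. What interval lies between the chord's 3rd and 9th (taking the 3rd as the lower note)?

The chord tones of A♯7b9 (A♯ dominant seventh flat nine) are A♯, C𝄪, E♯, G♯, B.
The 3rd is C𝄪 and the 9th is B.
7 letter names make it a seventh; at 9 semitones (a whole step narrower than major) the quality is diminished.

diminished seventh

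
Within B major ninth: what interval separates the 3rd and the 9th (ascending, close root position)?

Bmaj9: B–D♯–F♯–A♯–C♯.
3rd = D♯; 9th = C♯.
7 letter names make it a seventh; at 10 semitones (a half step narrower than major) the quality is minor.

minor 7th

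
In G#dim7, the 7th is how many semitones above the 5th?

3

G#°7 (G# diminished seventh): G#–B–D–F.
D to F is a minor third: 3 semitones.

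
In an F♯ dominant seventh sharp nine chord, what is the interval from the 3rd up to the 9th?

Spelling the chord: F♯, A♯, C♯, E, G𝄪.
The 3rd is A♯ and the 9th is G𝄪.
A♯ up to G𝄪 spans 7 letter names and 11 semitones — a major seventh.

major seventh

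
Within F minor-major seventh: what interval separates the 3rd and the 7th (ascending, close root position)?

augmented 5th

Spelling the chord: F Ab C E.
That puts Ab below E.
Ab up to E is 8 semitones, a half step wider than a perfect fifth, so the interval is augmented.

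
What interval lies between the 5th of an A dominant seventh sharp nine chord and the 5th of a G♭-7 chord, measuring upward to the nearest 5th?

A dominant seventh sharp nine has E as its 5th, and G♭-7 has D♭ as its 5th.
From E to D♭: 9 semitones over a seventh = diminished.

diminished seventh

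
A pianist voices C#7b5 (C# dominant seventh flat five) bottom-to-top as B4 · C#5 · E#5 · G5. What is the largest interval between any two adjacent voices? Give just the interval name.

major 3rd

Adjacent intervals: B4→C#5 = major second; C#5→E#5 = major third; E#5→G5 = diminished third.
The largest is C#5 to E#5, a major third (4 semitones).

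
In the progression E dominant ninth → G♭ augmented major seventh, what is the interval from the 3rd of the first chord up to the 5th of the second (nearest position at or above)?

d5

E dominant ninth has G♯ as its 3rd, and G♭ augmented major seventh has D as its 5th.
G♯ up to D is 6 semitones, a half step narrower than a perfect fifth, so the interval is diminished.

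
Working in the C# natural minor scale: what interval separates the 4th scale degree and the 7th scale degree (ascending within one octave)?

The scale runs C# D# E F# G# A B.
The 4th scale degree is F# and the 7th degree is B.
F# up to B spans 4 letter names and 5 semitones — a perfect fourth.

perfect fourth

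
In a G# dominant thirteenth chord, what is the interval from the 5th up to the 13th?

The chord tones of G#13 (G# dominant thirteenth) are G#–B#–D#–F#–A#–E#.
That puts D# below E#.
From D# to E# is 14 semitones, exactly the major ninth.

major ninth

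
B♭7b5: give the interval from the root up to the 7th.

minor 7th

The chord tones of B♭7b5 are B♭ D F♭ A♭.
So we need the interval from B♭ up to A♭.
B♭ up to A♭ is 10 semitones, a half step narrower than a major seventh, so the interval is minor.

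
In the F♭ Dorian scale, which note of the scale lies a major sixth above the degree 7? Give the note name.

The scale is F♭ G♭ A𝄫 B𝄫 C♭ D♭ E𝄫.
The degree 7 is E𝄫; a major sixth above that is C♭ — scale degree 5.

Cb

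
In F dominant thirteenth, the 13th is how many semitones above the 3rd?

The chord tones of F13 are F, A, C, Eb, G, D.
A to D is a perfect eleventh: 17 semitones.

17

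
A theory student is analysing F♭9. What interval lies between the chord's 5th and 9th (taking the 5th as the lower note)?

F♭9 is spelled F♭–A♭–C♭–E𝄫–G♭.
5th = C♭; 9th = G♭.
C♭ up to G♭ spans 5 letter names and 7 semitones — a perfect fifth.

perfect 5th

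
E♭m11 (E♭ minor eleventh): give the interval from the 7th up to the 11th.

The chord tones of E♭m11 are E♭ G♭ B♭ D♭ F A♭.
7th = D♭; 11th = A♭.
D♭ up to A♭ spans 5 letter names and 7 semitones — a perfect fifth.

perfect fifth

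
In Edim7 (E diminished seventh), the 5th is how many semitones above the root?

6

Spelling the chord: E, G, B♭, D♭.
E to B♭ is a diminished fifth: 6 semitones.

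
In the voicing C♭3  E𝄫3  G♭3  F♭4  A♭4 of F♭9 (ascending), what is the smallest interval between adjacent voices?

Adjacent intervals: C♭3→E𝄫3 = minor third; E𝄫3→G♭3 = major third; G♭3→F♭4 = minor seventh; F♭4→A♭4 = major third.
The smallest is C♭3 to E𝄫3, a minor third (3 semitones).

minor 3rd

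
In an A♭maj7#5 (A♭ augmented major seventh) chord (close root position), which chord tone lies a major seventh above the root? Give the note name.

Spelling the chord: A♭, C, E, G.
The root is A♭. A major seventh above A♭ is G.
G is the chord's 7th.

G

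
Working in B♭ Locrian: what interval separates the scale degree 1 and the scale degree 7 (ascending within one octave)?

minor seventh

Spelling B♭ Locrian: B♭ C♭ D♭ E♭ F♭ G♭ A♭.
So we need the interval from B♭ up to A♭.
B♭ up to A♭ is 10 semitones, a half step narrower than a major seventh, so the interval is minor.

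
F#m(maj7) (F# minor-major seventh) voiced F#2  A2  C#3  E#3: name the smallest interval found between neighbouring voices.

Adjacent intervals: F#2→A2 = minor third; A2→C#3 = major third; C#3→E#3 = major third.
The smallest is F#2 to A2, a minor third (3 semitones).

minor third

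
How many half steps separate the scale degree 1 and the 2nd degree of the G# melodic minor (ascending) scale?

The scale is G# A# B C# D# E# F##.
G# up to A# is a major second — 2 semitones.

2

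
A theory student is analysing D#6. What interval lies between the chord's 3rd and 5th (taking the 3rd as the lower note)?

D# major sixth: D#, F##, A#, B#.
The 3rd is F## and the 5th is A#.
3 letter names make it a third; at 3 semitones (a half step narrower than major) the quality is minor.

m3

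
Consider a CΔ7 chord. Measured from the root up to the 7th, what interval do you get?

major seventh

C major seventh is spelled C, E, G, B.
So we need the interval from C up to B.
From C to B is 11 semitones, exactly the major seventh.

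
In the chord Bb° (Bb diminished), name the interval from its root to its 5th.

d5

Bb° is spelled Bb, Db, Fb.
So we need the interval from Bb up to Fb.
5 letter names make it a fifth; at 6 semitones (a half step narrower than perfect) the quality is diminished.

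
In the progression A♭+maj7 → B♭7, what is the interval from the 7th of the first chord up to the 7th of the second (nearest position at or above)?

The 7th of A♭+maj7 is G; the 7th of B♭7 is A♭.
G up to A♭ is 1 semitone, a half step narrower than a major second, so the interval is minor.

minor second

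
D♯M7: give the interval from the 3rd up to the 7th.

perfect 5th

D♯ major seventh: D♯, F𝄪, A♯, C𝄪.
The 3rd is F𝄪 and the 7th is C𝄪.
Counting 5 letters and 7 half steps from F𝄪 gives a perfect fifth.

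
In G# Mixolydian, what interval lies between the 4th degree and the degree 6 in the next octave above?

Spelling G# Mixolydian: G# A# B# C# D# E# F#.
So we need the interval from C# up to E#.
Counting 10 letters and 16 half steps from C# gives a major tenth.

major tenth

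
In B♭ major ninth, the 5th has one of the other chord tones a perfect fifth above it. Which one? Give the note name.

C

The chord tones of B♭maj9 are B♭–D–F–A–C.
The 5th is F. A perfect fifth above F is C.
C is the chord's 9th.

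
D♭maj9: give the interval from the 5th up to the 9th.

The chord tones of D♭maj9 are D♭ F A♭ C E♭.
So we need the interval from A♭ up to E♭.
From A♭ to E♭ is 7 semitones, exactly the perfect fifth.

P5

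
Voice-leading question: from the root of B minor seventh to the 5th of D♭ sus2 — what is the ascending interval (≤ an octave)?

B minor seventh has B as its root, and D♭ sus2 has A♭ as its 5th.
From B to A♭: 9 semitones over a seventh = diminished.

diminished seventh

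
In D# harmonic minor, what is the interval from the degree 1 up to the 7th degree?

major seventh

Spelling D# harmonic minor: D# E# F# G# A# B C##.
The degree 1 is D# and the 7th degree is C##.
Counting 7 letters and 11 half steps from D# gives a major seventh.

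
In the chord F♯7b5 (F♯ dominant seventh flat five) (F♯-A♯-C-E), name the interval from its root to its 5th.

That puts F♯ below C.
From F♯ to C: 6 semitones over a fifth = diminished.

diminished 5th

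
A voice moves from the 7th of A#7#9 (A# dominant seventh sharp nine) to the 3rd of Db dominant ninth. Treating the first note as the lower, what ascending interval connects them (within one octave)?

diminished 7th

The 7th of A#7#9 (A# dominant seventh sharp nine) is G#; the 3rd of Db dominant ninth is F.
From G# to F: 9 semitones over a seventh = diminished.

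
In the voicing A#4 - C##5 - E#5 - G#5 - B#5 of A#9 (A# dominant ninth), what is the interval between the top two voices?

major 3rd

Those voices are G#5 and B#5.
Counting 3 letters and 4 half steps from G# gives a major third.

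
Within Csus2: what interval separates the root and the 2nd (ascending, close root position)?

major 2nd

Spelling the chord: C–D–G.
Root = C; 2nd = D.
Counting 2 letters and 2 half steps from C gives a major second.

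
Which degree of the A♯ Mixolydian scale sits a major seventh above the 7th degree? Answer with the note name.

The scale is A♯ B♯ C𝄪 D♯ E♯ F𝄪 G♯.
The 7th degree is G♯; a major seventh above that is F𝄪 — scale degree 6.

F##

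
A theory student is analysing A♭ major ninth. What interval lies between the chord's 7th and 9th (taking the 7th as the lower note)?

Spelling the chord: A♭, C, E♭, G, B♭.
So we need the interval from G up to B♭.
From G to B♭: 3 semitones over a third = minor.

minor third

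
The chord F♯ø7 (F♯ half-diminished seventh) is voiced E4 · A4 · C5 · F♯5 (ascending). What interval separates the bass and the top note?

The outer voices are E4 and F♯5.
E up to F♯ spans 9 letter names and 14 semitones — a major ninth.

M9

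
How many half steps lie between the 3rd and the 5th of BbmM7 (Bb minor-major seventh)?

4

Spelling the chord: Bb-Db-F-A.
Db to F is a major third: 4 semitones.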